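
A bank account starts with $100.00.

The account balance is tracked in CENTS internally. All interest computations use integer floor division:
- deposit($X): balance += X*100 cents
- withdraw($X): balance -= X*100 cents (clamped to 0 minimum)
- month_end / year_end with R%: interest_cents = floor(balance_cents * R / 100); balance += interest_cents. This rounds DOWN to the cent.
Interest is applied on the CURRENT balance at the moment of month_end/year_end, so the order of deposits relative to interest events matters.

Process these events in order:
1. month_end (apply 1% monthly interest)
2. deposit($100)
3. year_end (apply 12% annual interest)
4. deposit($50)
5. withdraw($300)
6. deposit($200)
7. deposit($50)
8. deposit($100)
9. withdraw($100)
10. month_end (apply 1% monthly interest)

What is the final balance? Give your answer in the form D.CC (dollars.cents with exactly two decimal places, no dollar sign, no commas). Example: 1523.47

After 1 (month_end (apply 1% monthly interest)): balance=$101.00 total_interest=$1.00
After 2 (deposit($100)): balance=$201.00 total_interest=$1.00
After 3 (year_end (apply 12% annual interest)): balance=$225.12 total_interest=$25.12
After 4 (deposit($50)): balance=$275.12 total_interest=$25.12
After 5 (withdraw($300)): balance=$0.00 total_interest=$25.12
After 6 (deposit($200)): balance=$200.00 total_interest=$25.12
After 7 (deposit($50)): balance=$250.00 total_interest=$25.12
After 8 (deposit($100)): balance=$350.00 total_interest=$25.12
After 9 (withdraw($100)): balance=$250.00 total_interest=$25.12
After 10 (month_end (apply 1% monthly interest)): balance=$252.50 total_interest=$27.62

Answer: 252.50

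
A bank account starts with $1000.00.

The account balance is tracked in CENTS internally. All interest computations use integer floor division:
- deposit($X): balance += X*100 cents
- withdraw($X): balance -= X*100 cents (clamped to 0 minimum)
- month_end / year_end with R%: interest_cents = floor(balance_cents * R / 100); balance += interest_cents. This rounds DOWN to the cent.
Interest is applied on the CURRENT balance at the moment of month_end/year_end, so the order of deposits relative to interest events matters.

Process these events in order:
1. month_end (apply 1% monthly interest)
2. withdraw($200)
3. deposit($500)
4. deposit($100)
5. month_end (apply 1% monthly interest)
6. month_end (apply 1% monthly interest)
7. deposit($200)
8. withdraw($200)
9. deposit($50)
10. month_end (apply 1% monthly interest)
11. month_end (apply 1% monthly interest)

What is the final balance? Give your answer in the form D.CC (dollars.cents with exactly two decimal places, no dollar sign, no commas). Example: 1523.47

After 1 (month_end (apply 1% monthly interest)): balance=$1010.00 total_interest=$10.00
After 2 (withdraw($200)): balance=$810.00 total_interest=$10.00
After 3 (deposit($500)): balance=$1310.00 total_interest=$10.00
After 4 (deposit($100)): balance=$1410.00 total_interest=$10.00
After 5 (month_end (apply 1% monthly interest)): balance=$1424.10 total_interest=$24.10
After 6 (month_end (apply 1% monthly interest)): balance=$1438.34 total_interest=$38.34
After 7 (deposit($200)): balance=$1638.34 total_interest=$38.34
After 8 (withdraw($200)): balance=$1438.34 total_interest=$38.34
After 9 (deposit($50)): balance=$1488.34 total_interest=$38.34
After 10 (month_end (apply 1% monthly interest)): balance=$1503.22 total_interest=$53.22
After 11 (month_end (apply 1% monthly interest)): balance=$1518.25 total_interest=$68.25

Answer: 1518.25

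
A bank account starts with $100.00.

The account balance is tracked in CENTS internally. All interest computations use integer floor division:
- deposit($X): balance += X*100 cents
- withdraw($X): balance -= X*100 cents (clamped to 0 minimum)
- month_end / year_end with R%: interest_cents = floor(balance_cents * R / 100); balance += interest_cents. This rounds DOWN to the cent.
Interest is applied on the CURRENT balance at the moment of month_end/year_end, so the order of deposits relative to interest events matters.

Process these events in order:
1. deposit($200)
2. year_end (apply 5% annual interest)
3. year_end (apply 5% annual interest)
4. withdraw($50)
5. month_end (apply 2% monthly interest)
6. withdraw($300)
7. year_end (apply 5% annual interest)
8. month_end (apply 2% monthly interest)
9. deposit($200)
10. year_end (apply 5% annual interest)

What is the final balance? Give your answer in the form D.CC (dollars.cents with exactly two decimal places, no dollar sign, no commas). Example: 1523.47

Answer: 210.00

Derivation:
After 1 (deposit($200)): balance=$300.00 total_interest=$0.00
After 2 (year_end (apply 5% annual interest)): balance=$315.00 total_interest=$15.00
After 3 (year_end (apply 5% annual interest)): balance=$330.75 total_interest=$30.75
After 4 (withdraw($50)): balance=$280.75 total_interest=$30.75
After 5 (month_end (apply 2% monthly interest)): balance=$286.36 total_interest=$36.36
After 6 (withdraw($300)): balance=$0.00 total_interest=$36.36
After 7 (year_end (apply 5% annual interest)): balance=$0.00 total_interest=$36.36
After 8 (month_end (apply 2% monthly interest)): balance=$0.00 total_interest=$36.36
After 9 (deposit($200)): balance=$200.00 total_interest=$36.36
After 10 (year_end (apply 5% annual interest)): balance=$210.00 total_interest=$46.36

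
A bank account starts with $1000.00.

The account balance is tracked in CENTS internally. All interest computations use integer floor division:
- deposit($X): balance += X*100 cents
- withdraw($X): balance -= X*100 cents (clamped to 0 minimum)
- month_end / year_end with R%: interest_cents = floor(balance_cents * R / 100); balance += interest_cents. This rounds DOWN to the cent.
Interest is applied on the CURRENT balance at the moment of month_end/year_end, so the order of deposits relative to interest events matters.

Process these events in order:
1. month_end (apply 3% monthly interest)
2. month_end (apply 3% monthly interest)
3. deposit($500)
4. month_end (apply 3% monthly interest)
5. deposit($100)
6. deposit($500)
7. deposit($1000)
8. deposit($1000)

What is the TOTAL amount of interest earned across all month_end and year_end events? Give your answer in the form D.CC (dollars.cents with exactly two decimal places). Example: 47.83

After 1 (month_end (apply 3% monthly interest)): balance=$1030.00 total_interest=$30.00
After 2 (month_end (apply 3% monthly interest)): balance=$1060.90 total_interest=$60.90
After 3 (deposit($500)): balance=$1560.90 total_interest=$60.90
After 4 (month_end (apply 3% monthly interest)): balance=$1607.72 total_interest=$107.72
After 5 (deposit($100)): balance=$1707.72 total_interest=$107.72
After 6 (deposit($500)): balance=$2207.72 total_interest=$107.72
After 7 (deposit($1000)): balance=$3207.72 total_interest=$107.72
After 8 (deposit($1000)): balance=$4207.72 total_interest=$107.72

Answer: 107.72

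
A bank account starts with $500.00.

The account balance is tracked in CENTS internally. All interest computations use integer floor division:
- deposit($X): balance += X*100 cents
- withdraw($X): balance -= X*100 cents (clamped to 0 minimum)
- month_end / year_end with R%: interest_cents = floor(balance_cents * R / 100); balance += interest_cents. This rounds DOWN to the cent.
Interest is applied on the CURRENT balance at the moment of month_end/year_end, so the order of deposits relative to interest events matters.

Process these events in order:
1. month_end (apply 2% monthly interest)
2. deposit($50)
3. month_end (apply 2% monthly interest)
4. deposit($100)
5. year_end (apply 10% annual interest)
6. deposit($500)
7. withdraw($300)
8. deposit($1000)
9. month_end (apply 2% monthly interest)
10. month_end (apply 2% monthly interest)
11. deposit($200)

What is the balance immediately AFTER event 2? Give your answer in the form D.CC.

Answer: 560.00

Derivation:
After 1 (month_end (apply 2% monthly interest)): balance=$510.00 total_interest=$10.00
After 2 (deposit($50)): balance=$560.00 total_interest=$10.00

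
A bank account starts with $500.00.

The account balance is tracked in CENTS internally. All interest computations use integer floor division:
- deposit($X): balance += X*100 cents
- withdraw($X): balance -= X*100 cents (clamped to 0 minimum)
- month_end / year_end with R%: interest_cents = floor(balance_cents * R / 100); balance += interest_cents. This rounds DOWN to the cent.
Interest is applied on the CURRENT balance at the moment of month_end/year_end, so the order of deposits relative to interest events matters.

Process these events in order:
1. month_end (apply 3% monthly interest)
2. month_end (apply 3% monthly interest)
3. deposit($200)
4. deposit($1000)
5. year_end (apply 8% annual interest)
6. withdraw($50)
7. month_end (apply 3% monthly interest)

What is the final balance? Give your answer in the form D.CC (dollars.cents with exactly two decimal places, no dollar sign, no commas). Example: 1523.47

Answer: 1873.44

Derivation:
After 1 (month_end (apply 3% monthly interest)): balance=$515.00 total_interest=$15.00
After 2 (month_end (apply 3% monthly interest)): balance=$530.45 total_interest=$30.45
After 3 (deposit($200)): balance=$730.45 total_interest=$30.45
After 4 (deposit($1000)): balance=$1730.45 total_interest=$30.45
After 5 (year_end (apply 8% annual interest)): balance=$1868.88 total_interest=$168.88
After 6 (withdraw($50)): balance=$1818.88 total_interest=$168.88
After 7 (month_end (apply 3% monthly interest)): balance=$1873.44 total_interest=$223.44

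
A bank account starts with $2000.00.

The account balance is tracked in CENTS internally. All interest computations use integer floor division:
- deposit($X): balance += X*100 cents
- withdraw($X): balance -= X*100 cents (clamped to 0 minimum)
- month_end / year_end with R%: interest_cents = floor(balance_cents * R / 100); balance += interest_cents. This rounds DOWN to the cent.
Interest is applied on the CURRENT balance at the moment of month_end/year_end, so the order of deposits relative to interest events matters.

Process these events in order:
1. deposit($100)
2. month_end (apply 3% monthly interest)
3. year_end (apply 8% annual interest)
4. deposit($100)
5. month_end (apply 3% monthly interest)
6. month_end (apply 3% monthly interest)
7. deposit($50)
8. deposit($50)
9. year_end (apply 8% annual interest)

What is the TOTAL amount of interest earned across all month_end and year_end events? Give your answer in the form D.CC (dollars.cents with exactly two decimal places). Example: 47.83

After 1 (deposit($100)): balance=$2100.00 total_interest=$0.00
After 2 (month_end (apply 3% monthly interest)): balance=$2163.00 total_interest=$63.00
After 3 (year_end (apply 8% annual interest)): balance=$2336.04 total_interest=$236.04
After 4 (deposit($100)): balance=$2436.04 total_interest=$236.04
After 5 (month_end (apply 3% monthly interest)): balance=$2509.12 total_interest=$309.12
After 6 (month_end (apply 3% monthly interest)): balance=$2584.39 total_interest=$384.39
After 7 (deposit($50)): balance=$2634.39 total_interest=$384.39
After 8 (deposit($50)): balance=$2684.39 total_interest=$384.39
After 9 (year_end (apply 8% annual interest)): balance=$2899.14 total_interest=$599.14

Answer: 599.14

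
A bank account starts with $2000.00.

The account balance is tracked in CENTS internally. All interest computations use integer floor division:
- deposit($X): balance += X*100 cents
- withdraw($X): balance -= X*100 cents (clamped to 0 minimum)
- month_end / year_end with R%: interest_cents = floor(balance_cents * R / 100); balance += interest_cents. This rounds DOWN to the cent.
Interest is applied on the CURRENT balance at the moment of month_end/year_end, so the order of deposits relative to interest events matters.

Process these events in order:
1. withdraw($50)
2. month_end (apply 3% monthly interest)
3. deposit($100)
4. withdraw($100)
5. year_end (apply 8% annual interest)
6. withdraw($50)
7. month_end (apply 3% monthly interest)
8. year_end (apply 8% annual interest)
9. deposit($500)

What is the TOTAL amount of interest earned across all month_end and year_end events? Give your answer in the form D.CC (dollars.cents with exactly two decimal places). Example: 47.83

Answer: 457.37

Derivation:
After 1 (withdraw($50)): balance=$1950.00 total_interest=$0.00
After 2 (month_end (apply 3% monthly interest)): balance=$2008.50 total_interest=$58.50
After 3 (deposit($100)): balance=$2108.50 total_interest=$58.50
After 4 (withdraw($100)): balance=$2008.50 total_interest=$58.50
After 5 (year_end (apply 8% annual interest)): balance=$2169.18 total_interest=$219.18
After 6 (withdraw($50)): balance=$2119.18 total_interest=$219.18
After 7 (month_end (apply 3% monthly interest)): balance=$2182.75 total_interest=$282.75
After 8 (year_end (apply 8% annual interest)): balance=$2357.37 total_interest=$457.37
After 9 (deposit($500)): balance=$2857.37 total_interest=$457.37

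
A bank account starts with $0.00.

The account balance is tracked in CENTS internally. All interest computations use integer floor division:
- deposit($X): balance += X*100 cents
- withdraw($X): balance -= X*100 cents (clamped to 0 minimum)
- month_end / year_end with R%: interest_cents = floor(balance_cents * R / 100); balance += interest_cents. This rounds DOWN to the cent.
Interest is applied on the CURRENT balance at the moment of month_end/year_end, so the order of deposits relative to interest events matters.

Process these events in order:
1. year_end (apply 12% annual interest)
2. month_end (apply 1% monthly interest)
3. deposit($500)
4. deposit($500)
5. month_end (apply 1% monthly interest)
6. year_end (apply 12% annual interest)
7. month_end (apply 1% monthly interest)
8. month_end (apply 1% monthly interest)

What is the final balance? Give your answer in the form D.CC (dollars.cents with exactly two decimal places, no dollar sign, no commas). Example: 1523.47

Answer: 1153.93

Derivation:
After 1 (year_end (apply 12% annual interest)): balance=$0.00 total_interest=$0.00
After 2 (month_end (apply 1% monthly interest)): balance=$0.00 total_interest=$0.00
After 3 (deposit($500)): balance=$500.00 total_interest=$0.00
After 4 (deposit($500)): balance=$1000.00 total_interest=$0.00
After 5 (month_end (apply 1% monthly interest)): balance=$1010.00 total_interest=$10.00
After 6 (year_end (apply 12% annual interest)): balance=$1131.20 total_interest=$131.20
After 7 (month_end (apply 1% monthly interest)): balance=$1142.51 total_interest=$142.51
After 8 (month_end (apply 1% monthly interest)): balance=$1153.93 total_interest=$153.93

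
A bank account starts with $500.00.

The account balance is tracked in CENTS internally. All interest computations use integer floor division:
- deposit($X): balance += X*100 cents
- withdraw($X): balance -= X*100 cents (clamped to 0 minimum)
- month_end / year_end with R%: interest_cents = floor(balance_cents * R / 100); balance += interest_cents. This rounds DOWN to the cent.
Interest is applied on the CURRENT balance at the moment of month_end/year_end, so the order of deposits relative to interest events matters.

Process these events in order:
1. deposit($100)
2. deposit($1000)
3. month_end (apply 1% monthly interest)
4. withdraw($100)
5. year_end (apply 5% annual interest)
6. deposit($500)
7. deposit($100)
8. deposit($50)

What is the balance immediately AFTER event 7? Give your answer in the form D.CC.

After 1 (deposit($100)): balance=$600.00 total_interest=$0.00
After 2 (deposit($1000)): balance=$1600.00 total_interest=$0.00
After 3 (month_end (apply 1% monthly interest)): balance=$1616.00 total_interest=$16.00
After 4 (withdraw($100)): balance=$1516.00 total_interest=$16.00
After 5 (year_end (apply 5% annual interest)): balance=$1591.80 total_interest=$91.80
After 6 (deposit($500)): balance=$2091.80 total_interest=$91.80
After 7 (deposit($100)): balance=$2191.80 total_interest=$91.80

Answer: 2191.80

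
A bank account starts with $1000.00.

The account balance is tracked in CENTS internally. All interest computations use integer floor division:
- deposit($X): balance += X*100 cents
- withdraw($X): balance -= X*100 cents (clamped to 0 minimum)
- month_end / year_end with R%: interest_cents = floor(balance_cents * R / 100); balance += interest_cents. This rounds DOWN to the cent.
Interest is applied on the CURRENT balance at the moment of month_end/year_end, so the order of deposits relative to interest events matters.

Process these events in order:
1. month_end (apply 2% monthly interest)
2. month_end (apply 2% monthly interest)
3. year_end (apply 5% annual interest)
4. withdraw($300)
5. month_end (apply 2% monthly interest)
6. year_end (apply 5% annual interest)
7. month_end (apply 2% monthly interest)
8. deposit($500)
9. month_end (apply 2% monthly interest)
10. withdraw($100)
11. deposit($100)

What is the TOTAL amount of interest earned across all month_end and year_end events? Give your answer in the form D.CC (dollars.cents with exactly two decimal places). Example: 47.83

Answer: 192.95

Derivation:
After 1 (month_end (apply 2% monthly interest)): balance=$1020.00 total_interest=$20.00
After 2 (month_end (apply 2% monthly interest)): balance=$1040.40 total_interest=$40.40
After 3 (year_end (apply 5% annual interest)): balance=$1092.42 total_interest=$92.42
After 4 (withdraw($300)): balance=$792.42 total_interest=$92.42
After 5 (month_end (apply 2% monthly interest)): balance=$808.26 total_interest=$108.26
After 6 (year_end (apply 5% annual interest)): balance=$848.67 total_interest=$148.67
After 7 (month_end (apply 2% monthly interest)): balance=$865.64 total_interest=$165.64
After 8 (deposit($500)): balance=$1365.64 total_interest=$165.64
After 9 (month_end (apply 2% monthly interest)): balance=$1392.95 total_interest=$192.95
After 10 (withdraw($100)): balance=$1292.95 total_interest=$192.95
After 11 (deposit($100)): balance=$1392.95 total_interest=$192.95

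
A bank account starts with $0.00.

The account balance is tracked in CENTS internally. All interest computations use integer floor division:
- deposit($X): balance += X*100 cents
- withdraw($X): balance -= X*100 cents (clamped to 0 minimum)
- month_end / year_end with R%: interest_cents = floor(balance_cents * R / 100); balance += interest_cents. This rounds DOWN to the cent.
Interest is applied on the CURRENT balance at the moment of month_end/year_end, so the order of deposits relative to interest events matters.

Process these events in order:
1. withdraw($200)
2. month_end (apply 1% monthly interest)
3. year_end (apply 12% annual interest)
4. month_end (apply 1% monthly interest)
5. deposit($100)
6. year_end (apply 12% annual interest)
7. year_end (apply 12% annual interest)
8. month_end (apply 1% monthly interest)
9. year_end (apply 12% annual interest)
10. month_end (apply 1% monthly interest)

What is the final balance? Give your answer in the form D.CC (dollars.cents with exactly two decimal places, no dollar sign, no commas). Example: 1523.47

After 1 (withdraw($200)): balance=$0.00 total_interest=$0.00
After 2 (month_end (apply 1% monthly interest)): balance=$0.00 total_interest=$0.00
After 3 (year_end (apply 12% annual interest)): balance=$0.00 total_interest=$0.00
After 4 (month_end (apply 1% monthly interest)): balance=$0.00 total_interest=$0.00
After 5 (deposit($100)): balance=$100.00 total_interest=$0.00
After 6 (year_end (apply 12% annual interest)): balance=$112.00 total_interest=$12.00
After 7 (year_end (apply 12% annual interest)): balance=$125.44 total_interest=$25.44
After 8 (month_end (apply 1% monthly interest)): balance=$126.69 total_interest=$26.69
After 9 (year_end (apply 12% annual interest)): balance=$141.89 total_interest=$41.89
After 10 (month_end (apply 1% monthly interest)): balance=$143.30 total_interest=$43.30

Answer: 143.30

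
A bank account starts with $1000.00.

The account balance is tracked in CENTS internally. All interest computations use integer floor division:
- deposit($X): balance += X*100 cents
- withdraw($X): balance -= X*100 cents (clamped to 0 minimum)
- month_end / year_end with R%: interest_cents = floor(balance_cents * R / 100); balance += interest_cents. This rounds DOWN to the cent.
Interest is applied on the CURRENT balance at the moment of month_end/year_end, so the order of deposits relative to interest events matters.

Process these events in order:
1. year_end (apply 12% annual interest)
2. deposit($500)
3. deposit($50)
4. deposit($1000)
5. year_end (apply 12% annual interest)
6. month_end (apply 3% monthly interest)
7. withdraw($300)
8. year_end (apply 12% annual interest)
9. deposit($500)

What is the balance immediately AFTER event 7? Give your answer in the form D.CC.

After 1 (year_end (apply 12% annual interest)): balance=$1120.00 total_interest=$120.00
After 2 (deposit($500)): balance=$1620.00 total_interest=$120.00
After 3 (deposit($50)): balance=$1670.00 total_interest=$120.00
After 4 (deposit($1000)): balance=$2670.00 total_interest=$120.00
After 5 (year_end (apply 12% annual interest)): balance=$2990.40 total_interest=$440.40
After 6 (month_end (apply 3% monthly interest)): balance=$3080.11 total_interest=$530.11
After 7 (withdraw($300)): balance=$2780.11 total_interest=$530.11

Answer: 2780.11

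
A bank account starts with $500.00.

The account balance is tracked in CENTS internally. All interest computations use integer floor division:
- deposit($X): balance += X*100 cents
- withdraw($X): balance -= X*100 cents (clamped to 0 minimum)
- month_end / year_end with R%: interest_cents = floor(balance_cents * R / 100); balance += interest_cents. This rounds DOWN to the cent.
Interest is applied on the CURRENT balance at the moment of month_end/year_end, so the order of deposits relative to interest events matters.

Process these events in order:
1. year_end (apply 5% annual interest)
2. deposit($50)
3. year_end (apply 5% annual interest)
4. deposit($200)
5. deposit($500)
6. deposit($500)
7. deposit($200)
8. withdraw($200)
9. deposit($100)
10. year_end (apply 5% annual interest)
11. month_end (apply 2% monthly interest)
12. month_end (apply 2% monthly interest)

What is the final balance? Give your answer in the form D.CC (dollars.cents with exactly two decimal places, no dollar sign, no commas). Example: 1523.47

After 1 (year_end (apply 5% annual interest)): balance=$525.00 total_interest=$25.00
After 2 (deposit($50)): balance=$575.00 total_interest=$25.00
After 3 (year_end (apply 5% annual interest)): balance=$603.75 total_interest=$53.75
After 4 (deposit($200)): balance=$803.75 total_interest=$53.75
After 5 (deposit($500)): balance=$1303.75 total_interest=$53.75
After 6 (deposit($500)): balance=$1803.75 total_interest=$53.75
After 7 (deposit($200)): balance=$2003.75 total_interest=$53.75
After 8 (withdraw($200)): balance=$1803.75 total_interest=$53.75
After 9 (deposit($100)): balance=$1903.75 total_interest=$53.75
After 10 (year_end (apply 5% annual interest)): balance=$1998.93 total_interest=$148.93
After 11 (month_end (apply 2% monthly interest)): balance=$2038.90 total_interest=$188.90
After 12 (month_end (apply 2% monthly interest)): balance=$2079.67 total_interest=$229.67

Answer: 2079.67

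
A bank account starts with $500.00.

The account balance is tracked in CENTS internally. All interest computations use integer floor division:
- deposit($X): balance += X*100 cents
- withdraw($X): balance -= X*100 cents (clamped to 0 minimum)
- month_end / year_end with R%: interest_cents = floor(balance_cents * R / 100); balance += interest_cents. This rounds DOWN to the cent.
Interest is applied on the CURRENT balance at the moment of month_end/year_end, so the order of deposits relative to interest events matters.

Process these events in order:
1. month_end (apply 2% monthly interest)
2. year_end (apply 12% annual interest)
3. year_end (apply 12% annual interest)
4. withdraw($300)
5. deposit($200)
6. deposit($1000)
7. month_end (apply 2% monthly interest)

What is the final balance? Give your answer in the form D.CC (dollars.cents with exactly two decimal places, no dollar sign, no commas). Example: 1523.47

Answer: 1570.53

Derivation:
After 1 (month_end (apply 2% monthly interest)): balance=$510.00 total_interest=$10.00
After 2 (year_end (apply 12% annual interest)): balance=$571.20 total_interest=$71.20
After 3 (year_end (apply 12% annual interest)): balance=$639.74 total_interest=$139.74
After 4 (withdraw($300)): balance=$339.74 total_interest=$139.74
After 5 (deposit($200)): balance=$539.74 total_interest=$139.74
After 6 (deposit($1000)): balance=$1539.74 total_interest=$139.74
After 7 (month_end (apply 2% monthly interest)): balance=$1570.53 total_interest=$170.53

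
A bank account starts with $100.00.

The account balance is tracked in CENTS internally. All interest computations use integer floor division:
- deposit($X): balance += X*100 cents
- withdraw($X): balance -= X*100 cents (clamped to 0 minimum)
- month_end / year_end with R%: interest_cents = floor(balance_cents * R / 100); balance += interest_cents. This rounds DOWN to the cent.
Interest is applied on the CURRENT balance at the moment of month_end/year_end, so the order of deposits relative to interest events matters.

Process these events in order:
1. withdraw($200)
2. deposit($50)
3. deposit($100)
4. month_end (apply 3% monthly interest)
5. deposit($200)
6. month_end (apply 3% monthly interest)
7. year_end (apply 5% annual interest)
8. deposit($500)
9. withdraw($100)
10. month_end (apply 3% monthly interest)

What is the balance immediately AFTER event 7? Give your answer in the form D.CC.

After 1 (withdraw($200)): balance=$0.00 total_interest=$0.00
After 2 (deposit($50)): balance=$50.00 total_interest=$0.00
After 3 (deposit($100)): balance=$150.00 total_interest=$0.00
After 4 (month_end (apply 3% monthly interest)): balance=$154.50 total_interest=$4.50
After 5 (deposit($200)): balance=$354.50 total_interest=$4.50
After 6 (month_end (apply 3% monthly interest)): balance=$365.13 total_interest=$15.13
After 7 (year_end (apply 5% annual interest)): balance=$383.38 total_interest=$33.38

Answer: 383.38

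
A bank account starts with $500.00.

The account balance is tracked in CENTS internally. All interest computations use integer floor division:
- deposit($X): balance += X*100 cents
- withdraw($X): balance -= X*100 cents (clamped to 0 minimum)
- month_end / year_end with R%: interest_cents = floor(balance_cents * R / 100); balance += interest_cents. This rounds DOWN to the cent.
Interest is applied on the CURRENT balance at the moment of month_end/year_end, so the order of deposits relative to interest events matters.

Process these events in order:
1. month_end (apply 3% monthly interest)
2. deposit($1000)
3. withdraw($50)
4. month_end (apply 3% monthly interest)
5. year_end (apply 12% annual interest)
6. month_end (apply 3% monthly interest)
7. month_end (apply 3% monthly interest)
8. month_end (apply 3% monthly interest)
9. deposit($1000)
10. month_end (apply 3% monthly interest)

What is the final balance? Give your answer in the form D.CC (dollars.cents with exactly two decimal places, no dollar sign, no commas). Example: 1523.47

Answer: 2932.12

Derivation:
After 1 (month_end (apply 3% monthly interest)): balance=$515.00 total_interest=$15.00
After 2 (deposit($1000)): balance=$1515.00 total_interest=$15.00
After 3 (withdraw($50)): balance=$1465.00 total_interest=$15.00
After 4 (month_end (apply 3% monthly interest)): balance=$1508.95 total_interest=$58.95
After 5 (year_end (apply 12% annual interest)): balance=$1690.02 total_interest=$240.02
After 6 (month_end (apply 3% monthly interest)): balance=$1740.72 total_interest=$290.72
After 7 (month_end (apply 3% monthly interest)): balance=$1792.94 total_interest=$342.94
After 8 (month_end (apply 3% monthly interest)): balance=$1846.72 total_interest=$396.72
After 9 (deposit($1000)): balance=$2846.72 total_interest=$396.72
After 10 (month_end (apply 3% monthly interest)): balance=$2932.12 total_interest=$482.12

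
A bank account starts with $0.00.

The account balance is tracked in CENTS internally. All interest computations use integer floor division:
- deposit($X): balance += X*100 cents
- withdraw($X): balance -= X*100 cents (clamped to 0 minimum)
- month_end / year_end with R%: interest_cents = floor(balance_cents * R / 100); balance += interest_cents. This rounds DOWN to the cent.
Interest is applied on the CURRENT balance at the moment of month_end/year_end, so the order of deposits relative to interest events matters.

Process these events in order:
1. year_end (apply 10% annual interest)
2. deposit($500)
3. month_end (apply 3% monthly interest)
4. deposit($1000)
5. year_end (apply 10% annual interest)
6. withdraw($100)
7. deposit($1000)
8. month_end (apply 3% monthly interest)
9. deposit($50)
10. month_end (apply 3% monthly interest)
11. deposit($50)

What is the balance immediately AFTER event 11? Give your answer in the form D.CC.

Answer: 2824.29

Derivation:
After 1 (year_end (apply 10% annual interest)): balance=$0.00 total_interest=$0.00
After 2 (deposit($500)): balance=$500.00 total_interest=$0.00
After 3 (month_end (apply 3% monthly interest)): balance=$515.00 total_interest=$15.00
After 4 (deposit($1000)): balance=$1515.00 total_interest=$15.00
After 5 (year_end (apply 10% annual interest)): balance=$1666.50 total_interest=$166.50
After 6 (withdraw($100)): balance=$1566.50 total_interest=$166.50
After 7 (deposit($1000)): balance=$2566.50 total_interest=$166.50
After 8 (month_end (apply 3% monthly interest)): balance=$2643.49 total_interest=$243.49
After 9 (deposit($50)): balance=$2693.49 total_interest=$243.49
After 10 (month_end (apply 3% monthly interest)): balance=$2774.29 total_interest=$324.29
After 11 (deposit($50)): balance=$2824.29 total_interest=$324.29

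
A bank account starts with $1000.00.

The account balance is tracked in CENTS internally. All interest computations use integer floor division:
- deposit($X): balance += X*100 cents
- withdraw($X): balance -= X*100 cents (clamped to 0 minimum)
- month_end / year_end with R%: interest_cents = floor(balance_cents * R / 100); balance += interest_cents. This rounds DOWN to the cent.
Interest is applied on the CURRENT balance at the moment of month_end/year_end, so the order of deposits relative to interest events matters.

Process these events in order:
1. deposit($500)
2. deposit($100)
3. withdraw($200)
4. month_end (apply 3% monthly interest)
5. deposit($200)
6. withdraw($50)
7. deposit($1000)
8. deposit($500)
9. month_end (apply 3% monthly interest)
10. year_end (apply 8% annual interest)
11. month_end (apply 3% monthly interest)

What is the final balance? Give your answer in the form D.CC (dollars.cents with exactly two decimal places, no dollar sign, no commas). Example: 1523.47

After 1 (deposit($500)): balance=$1500.00 total_interest=$0.00
After 2 (deposit($100)): balance=$1600.00 total_interest=$0.00
After 3 (withdraw($200)): balance=$1400.00 total_interest=$0.00
After 4 (month_end (apply 3% monthly interest)): balance=$1442.00 total_interest=$42.00
After 5 (deposit($200)): balance=$1642.00 total_interest=$42.00
After 6 (withdraw($50)): balance=$1592.00 total_interest=$42.00
After 7 (deposit($1000)): balance=$2592.00 total_interest=$42.00
After 8 (deposit($500)): balance=$3092.00 total_interest=$42.00
After 9 (month_end (apply 3% monthly interest)): balance=$3184.76 total_interest=$134.76
After 10 (year_end (apply 8% annual interest)): balance=$3439.54 total_interest=$389.54
After 11 (month_end (apply 3% monthly interest)): balance=$3542.72 total_interest=$492.72

Answer: 3542.72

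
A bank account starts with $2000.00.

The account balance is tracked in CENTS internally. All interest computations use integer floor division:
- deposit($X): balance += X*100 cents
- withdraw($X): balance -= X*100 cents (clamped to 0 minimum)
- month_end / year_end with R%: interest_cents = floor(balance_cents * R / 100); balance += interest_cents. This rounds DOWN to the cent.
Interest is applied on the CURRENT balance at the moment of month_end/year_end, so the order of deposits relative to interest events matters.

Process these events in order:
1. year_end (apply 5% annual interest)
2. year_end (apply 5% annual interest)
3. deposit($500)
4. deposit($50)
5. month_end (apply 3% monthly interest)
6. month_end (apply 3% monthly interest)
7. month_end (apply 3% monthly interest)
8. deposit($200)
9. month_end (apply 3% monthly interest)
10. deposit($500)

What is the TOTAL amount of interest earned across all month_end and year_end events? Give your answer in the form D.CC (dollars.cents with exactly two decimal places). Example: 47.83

After 1 (year_end (apply 5% annual interest)): balance=$2100.00 total_interest=$100.00
After 2 (year_end (apply 5% annual interest)): balance=$2205.00 total_interest=$205.00
After 3 (deposit($500)): balance=$2705.00 total_interest=$205.00
After 4 (deposit($50)): balance=$2755.00 total_interest=$205.00
After 5 (month_end (apply 3% monthly interest)): balance=$2837.65 total_interest=$287.65
After 6 (month_end (apply 3% monthly interest)): balance=$2922.77 total_interest=$372.77
After 7 (month_end (apply 3% monthly interest)): balance=$3010.45 total_interest=$460.45
After 8 (deposit($200)): balance=$3210.45 total_interest=$460.45
After 9 (month_end (apply 3% monthly interest)): balance=$3306.76 total_interest=$556.76
After 10 (deposit($500)): balance=$3806.76 total_interest=$556.76

Answer: 556.76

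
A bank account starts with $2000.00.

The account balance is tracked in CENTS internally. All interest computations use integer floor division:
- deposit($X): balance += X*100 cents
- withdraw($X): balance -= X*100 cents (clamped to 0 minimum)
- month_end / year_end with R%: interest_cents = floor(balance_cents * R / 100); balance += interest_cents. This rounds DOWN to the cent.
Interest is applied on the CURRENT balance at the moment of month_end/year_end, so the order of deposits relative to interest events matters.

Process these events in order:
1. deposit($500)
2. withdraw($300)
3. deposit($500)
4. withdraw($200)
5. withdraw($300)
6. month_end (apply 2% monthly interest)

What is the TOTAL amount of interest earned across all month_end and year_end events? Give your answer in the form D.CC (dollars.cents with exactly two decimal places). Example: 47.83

After 1 (deposit($500)): balance=$2500.00 total_interest=$0.00
After 2 (withdraw($300)): balance=$2200.00 total_interest=$0.00
After 3 (deposit($500)): balance=$2700.00 total_interest=$0.00
After 4 (withdraw($200)): balance=$2500.00 total_interest=$0.00
After 5 (withdraw($300)): balance=$2200.00 total_interest=$0.00
After 6 (month_end (apply 2% monthly interest)): balance=$2244.00 total_interest=$44.00

Answer: 44.00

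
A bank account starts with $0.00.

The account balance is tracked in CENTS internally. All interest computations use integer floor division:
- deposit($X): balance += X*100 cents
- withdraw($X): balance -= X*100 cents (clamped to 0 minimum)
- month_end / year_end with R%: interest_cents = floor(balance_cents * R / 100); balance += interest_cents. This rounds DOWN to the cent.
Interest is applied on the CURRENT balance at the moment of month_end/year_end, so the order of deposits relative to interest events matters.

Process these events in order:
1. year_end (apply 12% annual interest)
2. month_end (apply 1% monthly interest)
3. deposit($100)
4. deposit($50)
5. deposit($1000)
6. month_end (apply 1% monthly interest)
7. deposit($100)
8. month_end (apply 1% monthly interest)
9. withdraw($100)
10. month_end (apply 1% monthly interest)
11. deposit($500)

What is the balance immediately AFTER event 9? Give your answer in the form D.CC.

Answer: 1174.11

Derivation:
After 1 (year_end (apply 12% annual interest)): balance=$0.00 total_interest=$0.00
After 2 (month_end (apply 1% monthly interest)): balance=$0.00 total_interest=$0.00
After 3 (deposit($100)): balance=$100.00 total_interest=$0.00
After 4 (deposit($50)): balance=$150.00 total_interest=$0.00
After 5 (deposit($1000)): balance=$1150.00 total_interest=$0.00
After 6 (month_end (apply 1% monthly interest)): balance=$1161.50 total_interest=$11.50
After 7 (deposit($100)): balance=$1261.50 total_interest=$11.50
After 8 (month_end (apply 1% monthly interest)): balance=$1274.11 total_interest=$24.11
After 9 (withdraw($100)): balance=$1174.11 total_interest=$24.11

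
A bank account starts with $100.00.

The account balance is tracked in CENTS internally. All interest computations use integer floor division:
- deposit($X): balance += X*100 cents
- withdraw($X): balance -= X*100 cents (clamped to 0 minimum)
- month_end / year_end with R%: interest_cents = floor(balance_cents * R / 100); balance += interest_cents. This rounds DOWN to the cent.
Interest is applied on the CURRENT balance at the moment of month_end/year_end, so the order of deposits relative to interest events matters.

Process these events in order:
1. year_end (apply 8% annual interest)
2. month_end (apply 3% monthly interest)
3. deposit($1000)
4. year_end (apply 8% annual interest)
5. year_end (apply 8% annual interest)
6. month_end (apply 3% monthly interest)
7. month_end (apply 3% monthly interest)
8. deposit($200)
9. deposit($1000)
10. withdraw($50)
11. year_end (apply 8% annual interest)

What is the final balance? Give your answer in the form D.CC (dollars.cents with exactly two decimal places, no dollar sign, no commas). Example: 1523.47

After 1 (year_end (apply 8% annual interest)): balance=$108.00 total_interest=$8.00
After 2 (month_end (apply 3% monthly interest)): balance=$111.24 total_interest=$11.24
After 3 (deposit($1000)): balance=$1111.24 total_interest=$11.24
After 4 (year_end (apply 8% annual interest)): balance=$1200.13 total_interest=$100.13
After 5 (year_end (apply 8% annual interest)): balance=$1296.14 total_interest=$196.14
After 6 (month_end (apply 3% monthly interest)): balance=$1335.02 total_interest=$235.02
After 7 (month_end (apply 3% monthly interest)): balance=$1375.07 total_interest=$275.07
After 8 (deposit($200)): balance=$1575.07 total_interest=$275.07
After 9 (deposit($1000)): balance=$2575.07 total_interest=$275.07
After 10 (withdraw($50)): balance=$2525.07 total_interest=$275.07
After 11 (year_end (apply 8% annual interest)): balance=$2727.07 total_interest=$477.07

Answer: 2727.07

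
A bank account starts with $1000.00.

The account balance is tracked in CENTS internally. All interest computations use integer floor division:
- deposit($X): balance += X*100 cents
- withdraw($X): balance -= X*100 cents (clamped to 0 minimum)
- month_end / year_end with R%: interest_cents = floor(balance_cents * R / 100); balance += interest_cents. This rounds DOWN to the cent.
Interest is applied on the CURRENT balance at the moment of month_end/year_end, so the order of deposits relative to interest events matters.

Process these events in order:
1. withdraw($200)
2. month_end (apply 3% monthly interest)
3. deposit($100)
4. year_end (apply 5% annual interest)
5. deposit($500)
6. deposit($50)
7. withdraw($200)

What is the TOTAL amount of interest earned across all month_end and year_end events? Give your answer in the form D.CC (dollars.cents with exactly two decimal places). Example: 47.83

After 1 (withdraw($200)): balance=$800.00 total_interest=$0.00
After 2 (month_end (apply 3% monthly interest)): balance=$824.00 total_interest=$24.00
After 3 (deposit($100)): balance=$924.00 total_interest=$24.00
After 4 (year_end (apply 5% annual interest)): balance=$970.20 total_interest=$70.20
After 5 (deposit($500)): balance=$1470.20 total_interest=$70.20
After 6 (deposit($50)): balance=$1520.20 total_interest=$70.20
After 7 (withdraw($200)): balance=$1320.20 total_interest=$70.20

Answer: 70.20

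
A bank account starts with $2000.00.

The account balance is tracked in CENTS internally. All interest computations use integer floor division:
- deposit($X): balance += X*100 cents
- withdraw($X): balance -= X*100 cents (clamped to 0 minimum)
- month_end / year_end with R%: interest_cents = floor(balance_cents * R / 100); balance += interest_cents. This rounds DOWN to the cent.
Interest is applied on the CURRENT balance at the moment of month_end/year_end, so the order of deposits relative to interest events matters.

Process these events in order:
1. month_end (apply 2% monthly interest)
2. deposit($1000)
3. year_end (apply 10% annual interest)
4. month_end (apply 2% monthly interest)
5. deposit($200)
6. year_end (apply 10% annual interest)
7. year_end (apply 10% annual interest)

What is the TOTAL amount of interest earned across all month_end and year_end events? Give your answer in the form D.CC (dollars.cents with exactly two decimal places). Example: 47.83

Answer: 1169.15

Derivation:
After 1 (month_end (apply 2% monthly interest)): balance=$2040.00 total_interest=$40.00
After 2 (deposit($1000)): balance=$3040.00 total_interest=$40.00
After 3 (year_end (apply 10% annual interest)): balance=$3344.00 total_interest=$344.00
After 4 (month_end (apply 2% monthly interest)): balance=$3410.88 total_interest=$410.88
After 5 (deposit($200)): balance=$3610.88 total_interest=$410.88
After 6 (year_end (apply 10% annual interest)): balance=$3971.96 total_interest=$771.96
After 7 (year_end (apply 10% annual interest)): balance=$4369.15 total_interest=$1169.15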